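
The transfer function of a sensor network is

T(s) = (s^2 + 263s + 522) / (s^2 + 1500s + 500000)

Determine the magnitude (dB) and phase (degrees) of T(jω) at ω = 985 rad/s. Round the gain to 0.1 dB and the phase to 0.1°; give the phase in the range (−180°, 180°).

-3.8 dB, 57.4°

Substitute s = j985:
Numerator: (j985)^2 + 263(j985) + 522 = -969703 + j259055
Denominator: (j985)^2 + 1500(j985) + 500000 = -470225 + j1477500
|N| = √(969703² + 259055²) ≈ 1.0037e+06, ∠N ≈ 165.04°
|D| = √(470225² + 1477500²) ≈ 1.5505e+06, ∠D ≈ 107.65°
|T| = 1.0037e+06 / 1.5505e+06 ≈ 0.64734
Gain = 20 log₁₀(0.64734) ≈ -3.78 dB
∠T = 165.04° − 107.65° = 57.39°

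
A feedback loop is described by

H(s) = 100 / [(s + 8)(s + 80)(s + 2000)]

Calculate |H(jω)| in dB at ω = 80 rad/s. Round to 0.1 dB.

-105.2 dB

At s = jω = j80:
pole (s+8): 8 + j80 → |·| = √(8²+80²) = √6464 ≈ 80.399, ∠ = arctan(80/8) ≈ 84.29°
pole (s+80): 80 + j80 → |·| = √(80²+80²) = √12800 ≈ 113.14, ∠ = arctan(80/80) ≈ 45.00°
pole (s+2000): 2000 + j80 → |·| = √(2000²+80²) = √4006400 ≈ 2001.6, ∠ = arctan(80/2000) ≈ 2.29°
|H| = 100 / 1.8207e+07 ≈ 5.4924e-06
Gain = 20 log₁₀(5.4924e-06) ≈ -105.20 dB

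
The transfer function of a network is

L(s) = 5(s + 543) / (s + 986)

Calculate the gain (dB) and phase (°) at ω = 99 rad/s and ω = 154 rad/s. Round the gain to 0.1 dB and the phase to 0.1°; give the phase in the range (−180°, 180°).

At s = jω = j99:
zero (s+543): 543 + j99 → |·| = √(543²+99²) = √304650 ≈ 551.95, ∠ = arctan(99/543) ≈ 10.33°
pole (s+986): 986 + j99 → |·| = √(986²+99²) = √981997 ≈ 990.96, ∠ = arctan(99/986) ≈ 5.73°
|L| = 5 · 551.95 / 990.96 ≈ 2.7849
Gain = 20 log₁₀(2.7849) ≈ 8.90 dB
∠L = 10.33° − 5.73° = 4.60°

At s = jω = j154:
zero (s+543): 543 + j154 → |·| = √(543²+154²) = √318565 ≈ 564.42, ∠ = arctan(154/543) ≈ 15.83°
pole (s+986): 986 + j154 → |·| = √(986²+154²) = √995912 ≈ 997.95, ∠ = arctan(154/986) ≈ 8.88°
|L| = 5 · 564.42 / 997.95 ≈ 2.8279
Gain = 20 log₁₀(2.8279) ≈ 9.03 dB
∠L = 15.83° − 8.88° = 6.95°

ω = 99: 8.9 dB, 4.6°; ω = 154: 9.0 dB, 7.0°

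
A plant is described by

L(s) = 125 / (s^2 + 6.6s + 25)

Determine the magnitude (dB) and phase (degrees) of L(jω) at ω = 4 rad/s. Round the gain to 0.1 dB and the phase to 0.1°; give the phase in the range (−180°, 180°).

At s = jω = j4:
quadratic: (j4)² + 6.6·j4 + 25 = 9 + j26.4 → |·| ≈ 27.892, ∠ ≈ 71.18°
|L| = 125 / 27.892 ≈ 4.4816
Gain = 20 log₁₀(4.4816) ≈ 13.03 dB
∠L = 0.00° − 71.18° = -71.18°

13.0 dB, -71.2°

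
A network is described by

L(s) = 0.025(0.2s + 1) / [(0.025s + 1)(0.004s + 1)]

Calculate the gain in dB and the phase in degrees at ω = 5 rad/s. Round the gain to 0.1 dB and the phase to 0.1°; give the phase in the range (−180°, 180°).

At ω = 5 rad/s:
zero (1 + j5·0.2) = 1 + j1 → |·| ≈ 1.4142, ∠ ≈ 45.00°
pole (1 + j5·0.025) = 1 + j0.125 → |·| ≈ 1.0078, ∠ ≈ 7.13°
pole (1 + j5·0.004) = 1 + j0.02 → |·| ≈ 1.0002, ∠ ≈ 1.15°
|L| = 0.025 · 1.4142 / (1.0078 · 1.0002) ≈ 0.035074
Gain = 20 log₁₀(0.035074) ≈ -29.10 dB
∠L = (45.00°) − (7.13° + 1.15°) = 36.72°

-29.1 dB, 36.7°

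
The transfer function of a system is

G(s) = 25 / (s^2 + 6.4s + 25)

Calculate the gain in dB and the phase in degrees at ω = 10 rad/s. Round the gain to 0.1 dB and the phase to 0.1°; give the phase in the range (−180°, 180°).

At s = jω = j10:
quadratic: (j10)² + 6.4·j10 + 25 = -75 + j64 → |·| ≈ 98.595, ∠ ≈ 139.52°
|G| = 25 / 98.595 ≈ 0.25356
Gain = 20 log₁₀(0.25356) ≈ -11.92 dB
∠G = 0.00° − 139.52° = -139.52°

-11.9 dB, -139.5°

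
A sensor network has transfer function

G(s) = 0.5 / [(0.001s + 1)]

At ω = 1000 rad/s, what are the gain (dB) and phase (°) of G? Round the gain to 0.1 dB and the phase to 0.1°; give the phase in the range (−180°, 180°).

At ω = 1000 rad/s:
pole (1 + j1000·0.001) = 1 + j1 → |·| ≈ 1.4142, ∠ ≈ 45.00°
|G| = 0.5 · 1 / (1.4142) ≈ 0.35356
Gain = 20 log₁₀(0.35356) ≈ -9.03 dB
∠G = (0°) − (45.00°) = -45.00°

-9.0 dB, -45.0°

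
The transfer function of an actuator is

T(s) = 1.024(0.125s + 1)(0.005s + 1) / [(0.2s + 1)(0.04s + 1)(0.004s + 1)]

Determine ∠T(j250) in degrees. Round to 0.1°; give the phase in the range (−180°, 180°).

At ω = 250 rad/s:
zero (1 + j250·0.125) = 1 + j31.25 → |·| ≈ 31.266, ∠ ≈ 88.17°
zero (1 + j250·0.005) = 1 + j1.25 → |·| ≈ 1.6008, ∠ ≈ 51.34°
pole (1 + j250·0.2) = 1 + j50 → |·| ≈ 50.01, ∠ ≈ 88.85°
pole (1 + j250·0.04) = 1 + j10 → |·| ≈ 10.05, ∠ ≈ 84.29°
pole (1 + j250·0.004) = 1 + j1 → |·| ≈ 1.4142, ∠ ≈ 45.00°
∠T = (88.17° + 51.34°) − (88.85° + 84.29° + 45.00°) = -78.63°

-78.6°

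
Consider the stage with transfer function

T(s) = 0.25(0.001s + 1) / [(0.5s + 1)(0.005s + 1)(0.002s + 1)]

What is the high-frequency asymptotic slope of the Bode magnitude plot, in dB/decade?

-40 dB/decade

Each pole contributes −20 dB/decade at high frequency; each zero contributes +20 dB/decade.
Net: 1 zero(s) − 3 pole(s) → -40 dB/decade.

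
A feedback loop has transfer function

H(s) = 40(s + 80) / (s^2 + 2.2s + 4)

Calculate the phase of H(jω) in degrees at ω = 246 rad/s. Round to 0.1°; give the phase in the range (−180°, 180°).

-107.5°

At s = jω = j246:
zero (s+80): 80 + j246 → |·| = √(80²+246²) = √66916 ≈ 258.68, ∠ = arctan(246/80) ≈ 71.99°
quadratic: (j246)² + 2.2·j246 + 4 = -60512 + j541.2 → |·| ≈ 60514, ∠ ≈ 179.49°
∠H = 71.99° − 179.49° = -107.50°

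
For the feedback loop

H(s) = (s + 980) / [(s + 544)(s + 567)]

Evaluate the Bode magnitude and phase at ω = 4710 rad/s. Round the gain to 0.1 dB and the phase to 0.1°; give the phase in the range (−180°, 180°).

-73.4 dB, -88.3°

At s = jω = j4710:
zero (s+980): 980 + j4710 → |·| = √(980²+4710²) = √23144500 ≈ 4810.9, ∠ = arctan(4710/980) ≈ 78.25°
pole (s+544): 544 + j4710 → |·| = √(544²+4710²) = √22480036 ≈ 4741.3, ∠ = arctan(4710/544) ≈ 83.41°
pole (s+567): 567 + j4710 → |·| = √(567²+4710²) = √22505589 ≈ 4744, ∠ = arctan(4710/567) ≈ 83.14°
|H| = 1 · 4810.9 / 2.2493e+07 ≈ 0.00021388
Gain = 20 log₁₀(0.00021388) ≈ -73.40 dB
∠H = 78.25° − 166.55° = -88.30°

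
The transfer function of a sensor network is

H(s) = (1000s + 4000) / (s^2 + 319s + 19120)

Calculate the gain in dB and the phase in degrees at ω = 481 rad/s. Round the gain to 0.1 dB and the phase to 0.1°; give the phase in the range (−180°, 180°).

Substitute s = j481:
Numerator: 1000(j481) + 4000 = 4000 + j481000
Denominator: (j481)^2 + 319(j481) + 19120 = -212241 + j153439
|N| = √(4000² + 481000²) ≈ 4.8102e+05, ∠N ≈ 89.52°
|D| = √(212241² + 153439²) ≈ 2.619e+05, ∠D ≈ 144.14°
|H| = 4.8102e+05 / 2.619e+05 ≈ 1.8367
Gain = 20 log₁₀(1.8367) ≈ 5.28 dB
∠H = 89.52° − 144.14° = -54.62°

5.3 dB, -54.6°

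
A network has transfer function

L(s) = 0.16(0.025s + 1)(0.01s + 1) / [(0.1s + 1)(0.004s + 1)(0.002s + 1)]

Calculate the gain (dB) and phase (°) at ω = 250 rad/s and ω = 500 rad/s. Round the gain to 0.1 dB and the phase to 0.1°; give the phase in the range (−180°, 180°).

At ω = 250 rad/s:
zero (1 + j250·0.025) = 1 + j6.25 → |·| ≈ 6.3295, ∠ ≈ 80.91°
zero (1 + j250·0.01) = 1 + j2.5 → |·| ≈ 2.6926, ∠ ≈ 68.20°
pole (1 + j250·0.1) = 1 + j25 → |·| ≈ 25.02, ∠ ≈ 87.71°
pole (1 + j250·0.004) = 1 + j1 → |·| ≈ 1.4142, ∠ ≈ 45.00°
pole (1 + j250·0.002) = 1 + j0.5 → |·| ≈ 1.118, ∠ ≈ 26.57°
|L| = 0.16 · 6.3295 · 2.6926 / (25.02 · 1.4142 · 1.118) ≈ 0.068932
Gain = 20 log₁₀(0.068932) ≈ -23.23 dB
∠L = (80.91° + 68.20°) − (87.71° + 45.00° + 26.57°) = -10.17°

At ω = 500 rad/s:
zero (1 + j500·0.025) = 1 + j12.5 → |·| ≈ 12.54, ∠ ≈ 85.43°
zero (1 + j500·0.01) = 1 + j5 → |·| ≈ 5.099, ∠ ≈ 78.69°
pole (1 + j500·0.1) = 1 + j50 → |·| ≈ 50.01, ∠ ≈ 88.85°
pole (1 + j500·0.004) = 1 + j2 → |·| ≈ 2.2361, ∠ ≈ 63.43°
pole (1 + j500·0.002) = 1 + j1 → |·| ≈ 1.4142, ∠ ≈ 45.00°
|L| = 0.16 · 12.54 · 5.099 / (50.01 · 2.2361 · 1.4142) ≈ 0.064691
Gain = 20 log₁₀(0.064691) ≈ -23.78 dB
∠L = (85.43° + 78.69°) − (88.85° + 63.43° + 45.00°) = -33.16°

ω = 250: -23.2 dB, -10.2°; ω = 500: -23.8 dB, -33.2°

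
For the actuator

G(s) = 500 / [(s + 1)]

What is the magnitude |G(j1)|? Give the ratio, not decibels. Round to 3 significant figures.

354

At ω = 1 rad/s:
pole (1 + j1·1) = 1 + j1 → |·| ≈ 1.4142, ∠ ≈ 45.00°
|G| = 500 · 1 / (1.4142) ≈ 353.56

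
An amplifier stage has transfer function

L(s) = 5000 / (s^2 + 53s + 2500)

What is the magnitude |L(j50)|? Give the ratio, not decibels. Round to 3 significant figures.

At s = jω = j50:
quadratic: (j50)² + 53·j50 + 2500 = 0 + j2650 → |·| ≈ 2650, ∠ ≈ 90.00°
|L| = 5000 / 2650 ≈ 1.8868

1.89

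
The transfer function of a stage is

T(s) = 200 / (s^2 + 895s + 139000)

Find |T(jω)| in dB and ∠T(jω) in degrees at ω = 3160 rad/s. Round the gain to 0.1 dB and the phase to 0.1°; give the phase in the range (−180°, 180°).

Substitute s = j3160:
Numerator: 200 = 200 + j0
Denominator: (j3160)^2 + 895(j3160) + 139000 = -9846600 + j2828200
|N| = √(200² + 0²) ≈ 200, ∠N ≈ 0.00°
|D| = √(9846600² + 2828200²) ≈ 1.0245e+07, ∠D ≈ 163.97°
|T| = 200 / 1.0245e+07 ≈ 1.9522e-05
Gain = 20 log₁₀(1.9522e-05) ≈ -94.19 dB
∠T = 0.00° − 163.97° = -163.97°

-94.2 dB, -164.0°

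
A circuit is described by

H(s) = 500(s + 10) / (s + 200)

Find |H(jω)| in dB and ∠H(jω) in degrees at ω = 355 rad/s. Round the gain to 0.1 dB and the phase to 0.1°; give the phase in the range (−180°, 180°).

At s = jω = j355:
zero (s+10): 10 + j355 → |·| = √(10²+355²) = √126125 ≈ 355.14, ∠ = arctan(355/10) ≈ 88.39°
pole (s+200): 200 + j355 → |·| = √(200²+355²) = √166025 ≈ 407.46, ∠ = arctan(355/200) ≈ 60.60°
|H| = 500 · 355.14 / 407.46 ≈ 435.8
Gain = 20 log₁₀(435.8) ≈ 52.79 dB
∠H = 88.39° − 60.60° = 27.79°

52.8 dB, 27.8°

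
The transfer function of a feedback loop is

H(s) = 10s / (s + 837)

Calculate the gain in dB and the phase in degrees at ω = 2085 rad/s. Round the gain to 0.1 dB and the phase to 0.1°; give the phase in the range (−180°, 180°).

19.4 dB, 21.9°

At s = jω = j2085:
zero at origin: s = j2085 → |·| = 2085, ∠ = 90.00°
pole (s+837): 837 + j2085 → |·| = √(837²+2085²) = √5047794 ≈ 2246.7, ∠ = arctan(2085/837) ≈ 68.13°
|H| = 10 · 2085 / 2246.7 ≈ 9.2803
Gain = 20 log₁₀(9.2803) ≈ 19.35 dB
∠H = 90.00° − 68.13° = 21.87°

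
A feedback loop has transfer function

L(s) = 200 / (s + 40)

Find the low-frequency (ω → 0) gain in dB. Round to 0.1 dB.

L(0) = 200 / (40) = 5
20 log₁₀(5) ≈ 13.98 dB

14.0 dB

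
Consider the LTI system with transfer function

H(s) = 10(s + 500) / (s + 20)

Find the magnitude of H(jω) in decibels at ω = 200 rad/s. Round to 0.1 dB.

At s = jω = j200:
zero (s+500): 500 + j200 → |·| = √(500²+200²) = √290000 ≈ 538.52, ∠ = arctan(200/500) ≈ 21.80°
pole (s+20): 20 + j200 → |·| = √(20²+200²) = √40400 ≈ 201, ∠ = arctan(200/20) ≈ 84.29°
|H| = 10 · 538.52 / 201 ≈ 26.792
Gain = 20 log₁₀(26.792) ≈ 28.56 dB

28.6 dB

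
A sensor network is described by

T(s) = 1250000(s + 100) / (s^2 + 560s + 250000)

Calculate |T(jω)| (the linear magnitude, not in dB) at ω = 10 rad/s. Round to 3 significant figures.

At s = jω = j10:
zero (s+100): 100 + j10 → |·| = √(100²+10²) = √10100 ≈ 100.5, ∠ = arctan(10/100) ≈ 5.71°
quadratic: (j10)² + 560·j10 + 250000 = 249900 + j5600 → |·| ≈ 2.4996e+05, ∠ ≈ 1.28°
|T| = 1250000 · 100.5 / 2.4996e+05 ≈ 502.58

503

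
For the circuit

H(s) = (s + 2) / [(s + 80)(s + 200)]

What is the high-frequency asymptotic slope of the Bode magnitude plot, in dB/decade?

-20 dB/decade

Each pole contributes −20 dB/decade at high frequency; each zero contributes +20 dB/decade.
Net: 1 zero(s) − 2 pole(s) → -20 dB/decade.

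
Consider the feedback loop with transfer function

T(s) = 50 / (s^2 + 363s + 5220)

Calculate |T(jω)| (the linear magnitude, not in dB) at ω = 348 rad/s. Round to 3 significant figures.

Substitute s = j348:
Numerator: 50 = 50 + j0
Denominator: (j348)^2 + 363(j348) + 5220 = -115884 + j126324
|N| = √(50² + 0²) ≈ 50, ∠N ≈ 0.00°
|D| = √(115884² + 126324²) ≈ 1.7143e+05, ∠D ≈ 132.53°
|T| = 50 / 1.7143e+05 ≈ 0.00029166

0.000292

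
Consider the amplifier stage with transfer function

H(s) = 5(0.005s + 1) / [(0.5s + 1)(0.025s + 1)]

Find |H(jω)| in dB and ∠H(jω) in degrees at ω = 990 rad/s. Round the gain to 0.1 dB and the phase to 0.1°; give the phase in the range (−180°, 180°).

At ω = 990 rad/s:
zero (1 + j990·0.005) = 1 + j4.95 → |·| ≈ 5.05, ∠ ≈ 78.58°
pole (1 + j990·0.5) = 1 + j495 → |·| ≈ 495, ∠ ≈ 89.88°
pole (1 + j990·0.025) = 1 + j24.75 → |·| ≈ 24.77, ∠ ≈ 87.69°
|H| = 5 · 5.05 / (495 · 24.77) ≈ 0.0020594
Gain = 20 log₁₀(0.0020594) ≈ -53.73 dB
∠H = (78.58°) − (89.88° + 87.69°) = -98.99°

-53.7 dB, -99.0°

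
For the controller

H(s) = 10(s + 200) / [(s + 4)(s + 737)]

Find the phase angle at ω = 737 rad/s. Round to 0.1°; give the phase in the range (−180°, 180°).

At s = jω = j737:
zero (s+200): 200 + j737 → |·| = √(200²+737²) = √583169 ≈ 763.66, ∠ = arctan(737/200) ≈ 74.82°
pole (s+4): 4 + j737 → |·| = √(4²+737²) = √543185 ≈ 737.01, ∠ = arctan(737/4) ≈ 89.69°
pole (s+737): 737 + j737 → |·| = √(737²+737²) = √1086338 ≈ 1042.3, ∠ = arctan(737/737) ≈ 45.00°
∠H = 74.82° − 134.69° = -59.87°

-59.9°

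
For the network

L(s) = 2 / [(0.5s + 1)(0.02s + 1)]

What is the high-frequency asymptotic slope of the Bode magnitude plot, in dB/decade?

Each pole contributes −20 dB/decade at high frequency; each zero contributes +20 dB/decade.
Net: 0 zero(s) − 2 pole(s) → -40 dB/decade.

-40 dB/decade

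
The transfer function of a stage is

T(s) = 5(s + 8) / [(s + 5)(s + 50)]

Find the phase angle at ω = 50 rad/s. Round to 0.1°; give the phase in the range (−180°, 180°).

-48.4°

At s = jω = j50:
zero (s+8): 8 + j50 → |·| = √(8²+50²) = √2564 ≈ 50.636, ∠ = arctan(50/8) ≈ 80.91°
pole (s+5): 5 + j50 → |·| = √(5²+50²) = √2525 ≈ 50.249, ∠ = arctan(50/5) ≈ 84.29°
pole (s+50): 50 + j50 → |·| = √(50²+50²) = √5000 ≈ 70.711, ∠ = arctan(50/50) ≈ 45.00°
∠T = 80.91° − 129.29° = -48.38°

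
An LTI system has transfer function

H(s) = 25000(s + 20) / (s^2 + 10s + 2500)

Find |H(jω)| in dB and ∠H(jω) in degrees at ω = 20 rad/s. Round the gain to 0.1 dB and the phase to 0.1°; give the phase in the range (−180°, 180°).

50.5 dB, 39.6°

At s = jω = j20:
zero (s+20): 20 + j20 → |·| = √(20²+20²) = √800 ≈ 28.284, ∠ = arctan(20/20) ≈ 45.00°
quadratic: (j20)² + 10·j20 + 2500 = 2100 + j200 → |·| ≈ 2109.5, ∠ ≈ 5.44°
|H| = 25000 · 28.284 / 2109.5 ≈ 335.2
Gain = 20 log₁₀(335.2) ≈ 50.51 dB
∠H = 45.00° − 5.44° = 39.56°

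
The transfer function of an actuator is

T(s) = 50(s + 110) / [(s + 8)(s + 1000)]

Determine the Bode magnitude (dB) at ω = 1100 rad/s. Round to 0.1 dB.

-29.4 dB

At s = jω = j1100:
zero (s+110): 110 + j1100 → |·| = √(110²+1100²) = √1222100 ≈ 1105.5, ∠ = arctan(1100/110) ≈ 84.29°
pole (s+8): 8 + j1100 → |·| = √(8²+1100²) = √1210064 ≈ 1100, ∠ = arctan(1100/8) ≈ 89.58°
pole (s+1000): 1000 + j1100 → |·| = √(1000²+1100²) = √2210000 ≈ 1486.6, ∠ = arctan(1100/1000) ≈ 47.73°
|T| = 50 · 1105.5 / 1.6353e+06 ≈ 0.033801
Gain = 20 log₁₀(0.033801) ≈ -29.42 dB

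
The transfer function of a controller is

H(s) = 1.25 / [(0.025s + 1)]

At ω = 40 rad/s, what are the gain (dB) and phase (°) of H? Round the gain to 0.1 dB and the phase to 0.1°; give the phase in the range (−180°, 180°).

At ω = 40 rad/s:
pole (1 + j40·0.025) = 1 + j1 → |·| ≈ 1.4142, ∠ ≈ 45.00°
|H| = 1.25 · 1 / (1.4142) ≈ 0.88389
Gain = 20 log₁₀(0.88389) ≈ -1.07 dB
∠H = (0°) − (45.00°) = -45.00°

-1.1 dB, -45.0°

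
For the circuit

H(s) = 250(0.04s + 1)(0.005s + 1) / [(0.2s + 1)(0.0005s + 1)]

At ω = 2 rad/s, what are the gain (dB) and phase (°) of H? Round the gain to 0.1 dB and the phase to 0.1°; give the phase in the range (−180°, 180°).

At ω = 2 rad/s:
zero (1 + j2·0.04) = 1 + j0.08 → |·| ≈ 1.0032, ∠ ≈ 4.57°
zero (1 + j2·0.005) = 1 + j0.01 → |·| ≈ 1, ∠ ≈ 0.57°
pole (1 + j2·0.2) = 1 + j0.4 → |·| ≈ 1.077, ∠ ≈ 21.80°
pole (1 + j2·0.0005) = 1 + j0.001 → |·| ≈ 1, ∠ ≈ 0.06°
|H| = 250 · 1.0032 · 1 / (1.077 · 1) ≈ 232.87
Gain = 20 log₁₀(232.87) ≈ 47.34 dB
∠H = (4.57° + 0.57°) − (21.80° + 0.06°) = -16.72°

47.3 dB, -16.7°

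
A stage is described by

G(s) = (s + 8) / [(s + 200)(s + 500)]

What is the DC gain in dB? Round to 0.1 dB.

G(0) = 1·8 / (200·500) = 8e-05
20 log₁₀(8e-05) ≈ -81.94 dB

-81.9 dB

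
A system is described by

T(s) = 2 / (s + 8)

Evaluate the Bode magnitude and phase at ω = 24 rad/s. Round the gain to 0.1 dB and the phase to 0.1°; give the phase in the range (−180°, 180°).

-22.0 dB, -71.6°

At s = jω = j24:
pole (s+8): 8 + j24 → |·| = √(8²+24²) = √640 ≈ 25.298, ∠ = arctan(24/8) ≈ 71.57°
|T| = 2 / 25.298 ≈ 0.079058
Gain = 20 log₁₀(0.079058) ≈ -22.04 dB
∠T = 0.00° − 71.57° = -71.57°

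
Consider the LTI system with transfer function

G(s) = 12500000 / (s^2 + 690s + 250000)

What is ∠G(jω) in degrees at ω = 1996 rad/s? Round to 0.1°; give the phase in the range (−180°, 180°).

-159.8°

At s = jω = j1996:
quadratic: (j1996)² + 690·j1996 + 250000 = -3734016 + j1377240 → |·| ≈ 3.9799e+06, ∠ ≈ 159.75°
∠G = 0.00° − 159.75° = -159.75°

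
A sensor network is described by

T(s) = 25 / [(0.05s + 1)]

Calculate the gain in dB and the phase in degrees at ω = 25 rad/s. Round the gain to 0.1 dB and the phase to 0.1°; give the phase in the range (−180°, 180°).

At ω = 25 rad/s:
pole (1 + j25·0.05) = 1 + j1.25 → |·| ≈ 1.6008, ∠ ≈ 51.34°
|T| = 25 · 1 / (1.6008) ≈ 15.617
Gain = 20 log₁₀(15.617) ≈ 23.87 dB
∠T = (0°) − (51.34°) = -51.34°

23.9 dB, -51.3°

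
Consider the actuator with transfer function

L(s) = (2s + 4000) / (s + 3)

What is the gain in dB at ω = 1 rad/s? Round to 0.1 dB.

62.0 dB

Substitute s = j1:
Numerator: 2(j1) + 4000 = 4000 + j2
Denominator: (j1) + 3 = 3 + j1
|N| = √(4000² + 2²) ≈ 4000, ∠N ≈ 0.03°
|D| = √(3² + 1²) ≈ 3.1623, ∠D ≈ 18.43°
|L| = 4000 / 3.1623 ≈ 1264.9
Gain = 20 log₁₀(1264.9) ≈ 62.04 dB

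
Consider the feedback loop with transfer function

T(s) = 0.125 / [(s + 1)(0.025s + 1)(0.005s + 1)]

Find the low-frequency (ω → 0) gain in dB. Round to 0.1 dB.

T(0) = 0.125 · 1 / 1 = 0.125
20 log₁₀(0.125) ≈ -18.06 dB

-18.1 dB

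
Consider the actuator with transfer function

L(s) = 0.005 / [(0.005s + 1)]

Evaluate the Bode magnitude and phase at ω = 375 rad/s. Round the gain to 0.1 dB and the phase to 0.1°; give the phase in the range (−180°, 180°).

-52.6 dB, -61.9°

At ω = 375 rad/s:
pole (1 + j375·0.005) = 1 + j1.875 → |·| ≈ 2.125, ∠ ≈ 61.93°
|L| = 0.005 · 1 / (2.125) ≈ 0.0023529
Gain = 20 log₁₀(0.0023529) ≈ -52.57 dB
∠L = (0°) − (61.93°) = -61.93°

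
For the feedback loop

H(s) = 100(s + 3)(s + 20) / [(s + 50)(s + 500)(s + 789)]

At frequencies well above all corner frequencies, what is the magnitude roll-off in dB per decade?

-20 dB/decade

Each pole contributes −20 dB/decade at high frequency; each zero contributes +20 dB/decade.
Net: 2 zero(s) − 3 pole(s) → -20 dB/decade.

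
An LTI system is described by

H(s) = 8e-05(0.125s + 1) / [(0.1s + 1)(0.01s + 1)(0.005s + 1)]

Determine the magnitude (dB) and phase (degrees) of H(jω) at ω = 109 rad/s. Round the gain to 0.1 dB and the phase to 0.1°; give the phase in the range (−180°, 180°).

-84.5 dB, -75.0°

At ω = 109 rad/s:
zero (1 + j109·0.125) = 1 + j13.625 → |·| ≈ 13.662, ∠ ≈ 85.80°
pole (1 + j109·0.1) = 1 + j10.9 → |·| ≈ 10.946, ∠ ≈ 84.76°
pole (1 + j109·0.01) = 1 + j1.09 → |·| ≈ 1.4792, ∠ ≈ 47.47°
pole (1 + j109·0.005) = 1 + j0.545 → |·| ≈ 1.1389, ∠ ≈ 28.59°
|H| = 8e-05 · 13.662 / (10.946 · 1.4792 · 1.1389) ≈ 5.927e-05
Gain = 20 log₁₀(5.927e-05) ≈ -84.54 dB
∠H = (85.80°) − (84.76° + 47.47° + 28.59°) = -75.02°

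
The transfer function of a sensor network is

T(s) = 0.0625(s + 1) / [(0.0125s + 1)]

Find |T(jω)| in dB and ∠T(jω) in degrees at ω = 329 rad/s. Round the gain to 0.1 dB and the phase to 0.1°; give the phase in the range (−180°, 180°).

At ω = 329 rad/s:
zero (1 + j329·1) = 1 + j329 → |·| ≈ 329, ∠ ≈ 89.83°
pole (1 + j329·0.0125) = 1 + j4.1125 → |·| ≈ 4.2323, ∠ ≈ 76.33°
|T| = 0.0625 · 329 / (4.2323) ≈ 4.8585
Gain = 20 log₁₀(4.8585) ≈ 13.73 dB
∠T = (89.83°) − (76.33°) = 13.50°

13.7 dB, 13.5°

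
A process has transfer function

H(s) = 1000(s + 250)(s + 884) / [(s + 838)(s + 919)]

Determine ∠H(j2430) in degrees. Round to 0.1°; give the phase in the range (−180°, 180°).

13.9°

At s = jω = j2430:
zero (s+250): 250 + j2430 → |·| = √(250²+2430²) = √5967400 ≈ 2442.8, ∠ = arctan(2430/250) ≈ 84.13°
zero (s+884): 884 + j2430 → |·| = √(884²+2430²) = √6686356 ≈ 2585.8, ∠ = arctan(2430/884) ≈ 70.01°
pole (s+838): 838 + j2430 → |·| = √(838²+2430²) = √6607144 ≈ 2570.4, ∠ = arctan(2430/838) ≈ 70.97°
pole (s+919): 919 + j2430 → |·| = √(919²+2430²) = √6749461 ≈ 2598, ∠ = arctan(2430/919) ≈ 69.28°
∠H = 154.14° − 140.25° = 13.89°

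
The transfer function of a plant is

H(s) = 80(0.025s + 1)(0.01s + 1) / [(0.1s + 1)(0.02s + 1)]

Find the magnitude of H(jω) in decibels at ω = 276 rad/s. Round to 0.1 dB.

At ω = 276 rad/s:
zero (1 + j276·0.025) = 1 + j6.9 → |·| ≈ 6.9721, ∠ ≈ 81.75°
zero (1 + j276·0.01) = 1 + j2.76 → |·| ≈ 2.9356, ∠ ≈ 70.08°
pole (1 + j276·0.1) = 1 + j27.6 → |·| ≈ 27.618, ∠ ≈ 87.92°
pole (1 + j276·0.02) = 1 + j5.52 → |·| ≈ 5.6098, ∠ ≈ 79.73°
|H| = 80 · 6.9721 · 2.9356 / (27.618 · 5.6098) ≈ 10.568
Gain = 20 log₁₀(10.568) ≈ 20.48 dB

20.5 dB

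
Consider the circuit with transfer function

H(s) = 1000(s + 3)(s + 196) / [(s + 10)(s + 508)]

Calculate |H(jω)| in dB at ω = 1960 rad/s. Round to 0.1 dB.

59.8 dB

At s = jω = j1960:
zero (s+3): 3 + j1960 → |·| = √(3²+1960²) = √3841609 ≈ 1960, ∠ = arctan(1960/3) ≈ 89.91°
zero (s+196): 196 + j1960 → |·| = √(196²+1960²) = √3880016 ≈ 1969.8, ∠ = arctan(1960/196) ≈ 84.29°
pole (s+10): 10 + j1960 → |·| = √(10²+1960²) = √3841700 ≈ 1960, ∠ = arctan(1960/10) ≈ 89.71°
pole (s+508): 508 + j1960 → |·| = √(508²+1960²) = √4099664 ≈ 2024.8, ∠ = arctan(1960/508) ≈ 75.47°
|H| = 1000 · 3.8608e+06 / 3.9686e+06 ≈ 972.84
Gain = 20 log₁₀(972.84) ≈ 59.76 dB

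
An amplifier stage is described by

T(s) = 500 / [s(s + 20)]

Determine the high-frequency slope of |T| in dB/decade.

-40 dB/decade

Each pole contributes −20 dB/decade at high frequency; each zero contributes +20 dB/decade.
Net: 0 zero(s) − 2 pole(s) → -40 dB/decade.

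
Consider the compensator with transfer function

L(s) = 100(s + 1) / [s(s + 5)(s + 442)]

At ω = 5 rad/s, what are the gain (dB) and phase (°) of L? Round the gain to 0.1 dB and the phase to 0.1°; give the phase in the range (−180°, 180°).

At s = jω = j5:
zero (s+1): 1 + j5 → |·| = √(1²+5²) = √26 ≈ 5.099, ∠ = arctan(5/1) ≈ 78.69°
pole (s+5): 5 + j5 → |·| = √(5²+5²) = √50 ≈ 7.0711, ∠ = arctan(5/5) ≈ 45.00°
pole (s+442): 442 + j5 → |·| = √(442²+5²) = √195389 ≈ 442.03, ∠ = arctan(5/442) ≈ 0.65°
pole at origin: |s| = 5, ∠ = 90.00° (in denominator)
|L| = 100 · 5.099 / 15628 ≈ 0.032627
Gain = 20 log₁₀(0.032627) ≈ -29.73 dB
∠L = 78.69° − 135.65° = -56.96°

-29.7 dB, -57.0°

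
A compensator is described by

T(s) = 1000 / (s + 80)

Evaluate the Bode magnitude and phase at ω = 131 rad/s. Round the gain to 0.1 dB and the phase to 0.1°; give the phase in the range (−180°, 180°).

Substitute s = j131:
Numerator: 1000 = 1000 + j0
Denominator: (j131) + 80 = 80 + j131
|N| = √(1000² + 0²) ≈ 1000, ∠N ≈ 0.00°
|D| = √(80² + 131²) ≈ 153.5, ∠D ≈ 58.59°
|T| = 1000 / 153.5 ≈ 6.5147
Gain = 20 log₁₀(6.5147) ≈ 16.28 dB
∠T = 0.00° − 58.59° = -58.59°

16.3 dB, -58.6°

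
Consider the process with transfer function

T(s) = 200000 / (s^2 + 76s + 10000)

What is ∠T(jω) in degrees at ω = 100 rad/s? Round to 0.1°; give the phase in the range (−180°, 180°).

At s = jω = j100:
quadratic: (j100)² + 76·j100 + 10000 = 0 + j7600 → |·| ≈ 7600, ∠ ≈ 90.00°
∠T = 0.00° − 90.00° = -90.00°

-90.0°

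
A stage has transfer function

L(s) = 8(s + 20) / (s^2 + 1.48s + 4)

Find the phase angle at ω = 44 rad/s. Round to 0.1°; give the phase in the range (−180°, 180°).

-112.5°

At s = jω = j44:
zero (s+20): 20 + j44 → |·| = √(20²+44²) = √2336 ≈ 48.332, ∠ = arctan(44/20) ≈ 65.56°
quadratic: (j44)² + 1.48·j44 + 4 = -1932 + j65.12 → |·| ≈ 1933.1, ∠ ≈ 178.07°
∠L = 65.56° − 178.07° = -112.51°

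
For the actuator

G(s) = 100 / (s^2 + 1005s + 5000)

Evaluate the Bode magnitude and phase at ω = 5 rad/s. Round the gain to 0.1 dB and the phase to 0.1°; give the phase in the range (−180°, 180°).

-37.0 dB, -45.3°

Substitute s = j5:
Numerator: 100 = 100 + j0
Denominator: (j5)^2 + 1005(j5) + 5000 = 4975 + j5025
|N| = √(100² + 0²) ≈ 100, ∠N ≈ 0.00°
|D| = √(4975² + 5025²) ≈ 7071.2, ∠D ≈ 45.29°
|G| = 100 / 7071.2 ≈ 0.014142
Gain = 20 log₁₀(0.014142) ≈ -36.99 dB
∠G = 0.00° − 45.29° = -45.29°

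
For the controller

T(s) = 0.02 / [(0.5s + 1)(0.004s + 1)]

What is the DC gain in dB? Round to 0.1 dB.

-34.0 dB

T(0) = 0.02 · 1 / 1 = 0.02
20 log₁₀(0.02) ≈ -33.98 dB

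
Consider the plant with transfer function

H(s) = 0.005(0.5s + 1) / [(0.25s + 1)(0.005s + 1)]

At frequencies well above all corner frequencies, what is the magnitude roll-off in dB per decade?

-20 dB/decade

Each pole contributes −20 dB/decade at high frequency; each zero contributes +20 dB/decade.
Net: 1 zero(s) − 2 pole(s) → -20 dB/decade.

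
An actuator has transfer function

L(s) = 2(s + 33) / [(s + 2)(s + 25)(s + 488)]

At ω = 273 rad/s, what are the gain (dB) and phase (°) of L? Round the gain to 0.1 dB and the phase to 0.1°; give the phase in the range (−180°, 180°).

At s = jω = j273:
zero (s+33): 33 + j273 → |·| = √(33²+273²) = √75618 ≈ 274.99, ∠ = arctan(273/33) ≈ 83.11°
pole (s+2): 2 + j273 → |·| = √(2²+273²) = √74533 ≈ 273.01, ∠ = arctan(273/2) ≈ 89.58°
pole (s+25): 25 + j273 → |·| = √(25²+273²) = √75154 ≈ 274.14, ∠ = arctan(273/25) ≈ 84.77°
pole (s+488): 488 + j273 → |·| = √(488²+273²) = √312673 ≈ 559.17, ∠ = arctan(273/488) ≈ 29.22°
|L| = 2 · 274.99 / 4.185e+07 ≈ 1.3142e-05
Gain = 20 log₁₀(1.3142e-05) ≈ -97.63 dB
∠L = 83.11° − 203.57° = -120.46°

-97.6 dB, -120.5°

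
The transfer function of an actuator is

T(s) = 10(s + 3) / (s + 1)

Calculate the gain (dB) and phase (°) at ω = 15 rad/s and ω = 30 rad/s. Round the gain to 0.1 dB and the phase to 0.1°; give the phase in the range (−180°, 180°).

ω = 15: 20.2 dB, -7.5°; ω = 30: 20.0 dB, -3.8°

At s = jω = j15:
zero (s+3): 3 + j15 → |·| = √(3²+15²) = √234 ≈ 15.297, ∠ = arctan(15/3) ≈ 78.69°
pole (s+1): 1 + j15 → |·| = √(1²+15²) = √226 ≈ 15.033, ∠ = arctan(15/1) ≈ 86.19°
|T| = 10 · 15.297 / 15.033 ≈ 10.176
Gain = 20 log₁₀(10.176) ≈ 20.15 dB
∠T = 78.69° − 86.19° = -7.50°

At s = jω = j30:
zero (s+3): 3 + j30 → |·| = √(3²+30²) = √909 ≈ 30.15, ∠ = arctan(30/3) ≈ 84.29°
pole (s+1): 1 + j30 → |·| = √(1²+30²) = √901 ≈ 30.017, ∠ = arctan(30/1) ≈ 88.09°
|T| = 10 · 30.15 / 30.017 ≈ 10.044
Gain = 20 log₁₀(10.044) ≈ 20.04 dB
∠T = 84.29° − 88.09° = -3.80°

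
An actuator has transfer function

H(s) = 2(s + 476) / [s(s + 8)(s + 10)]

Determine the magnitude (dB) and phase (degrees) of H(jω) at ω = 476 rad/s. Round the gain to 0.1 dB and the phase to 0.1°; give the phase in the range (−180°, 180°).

-98.1 dB, 137.2°

At s = jω = j476:
zero (s+476): 476 + j476 → |·| = √(476²+476²) = √453152 ≈ 673.17, ∠ = arctan(476/476) ≈ 45.00°
pole (s+8): 8 + j476 → |·| = √(8²+476²) = √226640 ≈ 476.07, ∠ = arctan(476/8) ≈ 89.04°
pole (s+10): 10 + j476 → |·| = √(10²+476²) = √226676 ≈ 476.11, ∠ = arctan(476/10) ≈ 88.80°
pole at origin: |s| = 476, ∠ = 90.00° (in denominator)
|H| = 2 · 673.17 / 1.0789e+08 ≈ 1.2479e-05
Gain = 20 log₁₀(1.2479e-05) ≈ -98.08 dB
∠H = 45.00° − 267.84° = -222.84° ≡ 137.16° (principal value)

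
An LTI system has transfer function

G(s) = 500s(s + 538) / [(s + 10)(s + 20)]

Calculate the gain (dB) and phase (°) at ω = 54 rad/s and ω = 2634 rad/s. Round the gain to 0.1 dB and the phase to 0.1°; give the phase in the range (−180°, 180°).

At s = jω = j54:
zero (s+538): 538 + j54 → |·| = √(538²+54²) = √292360 ≈ 540.7, ∠ = arctan(54/538) ≈ 5.73°
zero at origin: s = j54 → |·| = 54, ∠ = 90.00°
pole (s+10): 10 + j54 → |·| = √(10²+54²) = √3016 ≈ 54.918, ∠ = arctan(54/10) ≈ 79.51°
pole (s+20): 20 + j54 → |·| = √(20²+54²) = √3316 ≈ 57.585, ∠ = arctan(54/20) ≈ 69.68°
|G| = 500 · 29198 / 3162.5 ≈ 4616.3
Gain = 20 log₁₀(4616.3) ≈ 73.29 dB
∠G = 95.73° − 149.19° = -53.46°

At s = jω = j2634:
zero (s+538): 538 + j2634 → |·| = √(538²+2634²) = √7227400 ≈ 2688.4, ∠ = arctan(2634/538) ≈ 78.46°
zero at origin: s = j2634 → |·| = 2634, ∠ = 90.00°
pole (s+10): 10 + j2634 → |·| = √(10²+2634²) = √6938056 ≈ 2634, ∠ = arctan(2634/10) ≈ 89.78°
pole (s+20): 20 + j2634 → |·| = √(20²+2634²) = √6938356 ≈ 2634.1, ∠ = arctan(2634/20) ≈ 89.56°
|G| = 500 · 7.0812e+06 / 6.9382e+06 ≈ 510.31
Gain = 20 log₁₀(510.31) ≈ 54.16 dB
∠G = 168.46° − 179.34° = -10.88°

ω = 54: 73.3 dB, -53.5°; ω = 2634: 54.2 dB, -10.9°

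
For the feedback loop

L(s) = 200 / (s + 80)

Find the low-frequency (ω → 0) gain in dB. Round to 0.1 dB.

L(0) = 200 / (80) = 2.5
20 log₁₀(2.5) ≈ 7.96 dB

8.0 dB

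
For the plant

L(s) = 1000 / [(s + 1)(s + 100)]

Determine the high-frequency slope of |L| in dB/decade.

Each pole contributes −20 dB/decade at high frequency; each zero contributes +20 dB/decade.
Net: 0 zero(s) − 2 pole(s) → -40 dB/decade.

-40 dB/decade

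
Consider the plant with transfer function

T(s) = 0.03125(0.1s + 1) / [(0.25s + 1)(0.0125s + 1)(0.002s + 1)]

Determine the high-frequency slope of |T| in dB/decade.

-40 dB/decade

Each pole contributes −20 dB/decade at high frequency; each zero contributes +20 dB/decade.
Net: 1 zero(s) − 3 pole(s) → -40 dB/decade.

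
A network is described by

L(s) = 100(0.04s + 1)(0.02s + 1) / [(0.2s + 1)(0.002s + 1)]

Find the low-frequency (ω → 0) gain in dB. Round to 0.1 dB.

40.0 dB

L(0) = 100 · 1 / 1 = 100
20 log₁₀(100) ≈ 40.00 dB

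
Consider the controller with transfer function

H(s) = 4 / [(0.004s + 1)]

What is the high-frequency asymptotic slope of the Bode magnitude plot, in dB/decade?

Each pole contributes −20 dB/decade at high frequency; each zero contributes +20 dB/decade.
Net: 0 zero(s) − 1 pole(s) → -20 dB/decade.

-20 dB/decade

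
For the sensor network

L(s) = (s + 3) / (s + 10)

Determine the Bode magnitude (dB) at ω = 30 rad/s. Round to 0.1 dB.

At s = jω = j30:
zero (s+3): 3 + j30 → |·| = √(3²+30²) = √909 ≈ 30.15, ∠ = arctan(30/3) ≈ 84.29°
pole (s+10): 10 + j30 → |·| = √(10²+30²) = √1000 ≈ 31.623, ∠ = arctan(30/10) ≈ 71.57°
|L| = 1 · 30.15 / 31.623 ≈ 0.95342
Gain = 20 log₁₀(0.95342) ≈ -0.41 dB

-0.4 dB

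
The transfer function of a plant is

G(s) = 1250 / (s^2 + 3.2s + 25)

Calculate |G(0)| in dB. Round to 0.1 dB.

G(0) = 1250 / 25 = 50
20 log₁₀(50) ≈ 33.98 dB

34.0 dB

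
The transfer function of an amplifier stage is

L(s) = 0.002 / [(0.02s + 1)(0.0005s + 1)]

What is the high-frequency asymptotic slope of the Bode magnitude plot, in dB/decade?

-40 dB/decade

Each pole contributes −20 dB/decade at high frequency; each zero contributes +20 dB/decade.
Net: 0 zero(s) − 2 pole(s) → -40 dB/decade.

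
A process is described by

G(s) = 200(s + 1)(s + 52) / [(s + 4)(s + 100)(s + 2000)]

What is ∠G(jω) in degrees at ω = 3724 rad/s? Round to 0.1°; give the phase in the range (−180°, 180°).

-61.0°

At s = jω = j3724:
zero (s+1): 1 + j3724 → |·| = √(1²+3724²) = √13868177 ≈ 3724, ∠ = arctan(3724/1) ≈ 89.98°
zero (s+52): 52 + j3724 → |·| = √(52²+3724²) = √13870880 ≈ 3724.4, ∠ = arctan(3724/52) ≈ 89.20°
pole (s+4): 4 + j3724 → |·| = √(4²+3724²) = √13868192 ≈ 3724, ∠ = arctan(3724/4) ≈ 89.94°
pole (s+100): 100 + j3724 → |·| = √(100²+3724²) = √13878176 ≈ 3725.3, ∠ = arctan(3724/100) ≈ 88.46°
pole (s+2000): 2000 + j3724 → |·| = √(2000²+3724²) = √17868176 ≈ 4227.1, ∠ = arctan(3724/2000) ≈ 61.76°
∠G = 179.18° − 240.16° = -60.98°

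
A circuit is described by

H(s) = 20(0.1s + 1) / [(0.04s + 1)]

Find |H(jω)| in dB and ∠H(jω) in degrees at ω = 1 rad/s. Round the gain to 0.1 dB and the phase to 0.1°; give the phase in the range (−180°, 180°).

At ω = 1 rad/s:
zero (1 + j1·0.1) = 1 + j0.1 → |·| ≈ 1.005, ∠ ≈ 5.71°
pole (1 + j1·0.04) = 1 + j0.04 → |·| ≈ 1.0008, ∠ ≈ 2.29°
|H| = 20 · 1.005 / (1.0008) ≈ 20.084
Gain = 20 log₁₀(20.084) ≈ 26.06 dB
∠H = (5.71°) − (2.29°) = 3.42°

26.1 dB, 3.4°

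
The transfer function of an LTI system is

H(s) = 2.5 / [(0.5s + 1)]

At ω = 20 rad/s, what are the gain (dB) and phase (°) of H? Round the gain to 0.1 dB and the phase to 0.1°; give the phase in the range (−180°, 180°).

-12.1 dB, -84.3°

At ω = 20 rad/s:
pole (1 + j20·0.5) = 1 + j10 → |·| ≈ 10.05, ∠ ≈ 84.29°
|H| = 2.5 · 1 / (10.05) ≈ 0.24876
Gain = 20 log₁₀(0.24876) ≈ -12.08 dB
∠H = (0°) − (84.29°) = -84.29°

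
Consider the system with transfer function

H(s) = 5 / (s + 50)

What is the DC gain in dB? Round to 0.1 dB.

-20.0 dB

H(0) = 5 / 50 = 0.1
20 log₁₀(0.1) ≈ -20.00 dB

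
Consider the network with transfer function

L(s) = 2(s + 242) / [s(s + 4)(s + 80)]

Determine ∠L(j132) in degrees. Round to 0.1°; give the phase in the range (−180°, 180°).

At s = jω = j132:
zero (s+242): 242 + j132 → |·| = √(242²+132²) = √75988 ≈ 275.66, ∠ = arctan(132/242) ≈ 28.61°
pole (s+4): 4 + j132 → |·| = √(4²+132²) = √17440 ≈ 132.06, ∠ = arctan(132/4) ≈ 88.26°
pole (s+80): 80 + j132 → |·| = √(80²+132²) = √23824 ≈ 154.35, ∠ = arctan(132/80) ≈ 58.78°
pole at origin: |s| = 132, ∠ = 90.00° (in denominator)
∠L = 28.61° − 237.04° = -208.43° ≡ 151.57° (principal value)

151.6°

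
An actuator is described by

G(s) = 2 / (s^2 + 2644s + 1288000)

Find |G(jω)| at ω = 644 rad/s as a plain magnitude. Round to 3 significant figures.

1.05e-06

Substitute s = j644:
Numerator: 2 = 2 + j0
Denominator: (j644)^2 + 2644(j644) + 1288000 = 873264 + j1702736
|N| = √(2² + 0²) ≈ 2, ∠N ≈ 0.00°
|D| = √(873264² + 1702736²) ≈ 1.9136e+06, ∠D ≈ 62.85°
|G| = 2 / 1.9136e+06 ≈ 1.0452e-06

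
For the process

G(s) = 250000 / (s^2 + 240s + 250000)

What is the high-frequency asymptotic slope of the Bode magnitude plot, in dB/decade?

-40 dB/decade

Each pole contributes −20 dB/decade at high frequency; each zero contributes +20 dB/decade.
Net: 0 zero(s) − 2 pole(s) → -40 dB/decade.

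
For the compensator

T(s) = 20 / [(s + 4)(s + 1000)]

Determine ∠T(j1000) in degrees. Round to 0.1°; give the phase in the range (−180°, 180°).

-134.8°

At s = jω = j1000:
pole (s+4): 4 + j1000 → |·| = √(4²+1000²) = √1000016 ≈ 1000, ∠ = arctan(1000/4) ≈ 89.77°
pole (s+1000): 1000 + j1000 → |·| = √(1000²+1000²) = √2000000 ≈ 1414.2, ∠ = arctan(1000/1000) ≈ 45.00°
∠T = 0.00° − 134.77° = -134.77°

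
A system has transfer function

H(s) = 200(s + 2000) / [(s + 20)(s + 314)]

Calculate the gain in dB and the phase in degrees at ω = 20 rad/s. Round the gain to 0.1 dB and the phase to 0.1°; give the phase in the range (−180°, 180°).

At s = jω = j20:
zero (s+2000): 2000 + j20 → |·| = √(2000²+20²) = √4000400 ≈ 2000.1, ∠ = arctan(20/2000) ≈ 0.57°
pole (s+20): 20 + j20 → |·| = √(20²+20²) = √800 ≈ 28.284, ∠ = arctan(20/20) ≈ 45.00°
pole (s+314): 314 + j20 → |·| = √(314²+20²) = √98996 ≈ 314.64, ∠ = arctan(20/314) ≈ 3.64°
|H| = 200 · 2000.1 / 8899.3 ≈ 44.95
Gain = 20 log₁₀(44.95) ≈ 33.05 dB
∠H = 0.57° − 48.64° = -48.07°

33.1 dB, -48.1°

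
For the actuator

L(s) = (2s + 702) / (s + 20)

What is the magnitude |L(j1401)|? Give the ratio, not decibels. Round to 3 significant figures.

Substitute s = j1401:
Numerator: 2(j1401) + 702 = 702 + j2802
Denominator: (j1401) + 20 = 20 + j1401
|N| = √(702² + 2802²) ≈ 2888.6, ∠N ≈ 75.93°
|D| = √(20² + 1401²) ≈ 1401.1, ∠D ≈ 89.18°
|L| = 2888.6 / 1401.1 ≈ 2.0617

2.06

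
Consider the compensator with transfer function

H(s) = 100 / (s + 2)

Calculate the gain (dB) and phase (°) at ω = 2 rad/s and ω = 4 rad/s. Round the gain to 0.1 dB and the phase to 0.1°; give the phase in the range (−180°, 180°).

ω = 2: 31.0 dB, -45.0°; ω = 4: 27.0 dB, -63.4°

Substitute s = j2:
Numerator: 100 = 100 + j0
Denominator: (j2) + 2 = 2 + j2
|N| = √(100² + 0²) ≈ 100, ∠N ≈ 0.00°
|D| = √(2² + 2²) ≈ 2.8284, ∠D ≈ 45.00°
|H| = 100 / 2.8284 ≈ 35.356
Gain = 20 log₁₀(35.356) ≈ 30.97 dB
∠H = 0.00° − 45.00° = -45.00°

Substitute s = j4:
Numerator: 100 = 100 + j0
Denominator: (j4) + 2 = 2 + j4
|N| = √(100² + 0²) ≈ 100, ∠N ≈ 0.00°
|D| = √(2² + 4²) ≈ 4.4721, ∠D ≈ 63.43°
|H| = 100 / 4.4721 ≈ 22.361
Gain = 20 log₁₀(22.361) ≈ 26.99 dB
∠H = 0.00° − 63.43° = -63.43°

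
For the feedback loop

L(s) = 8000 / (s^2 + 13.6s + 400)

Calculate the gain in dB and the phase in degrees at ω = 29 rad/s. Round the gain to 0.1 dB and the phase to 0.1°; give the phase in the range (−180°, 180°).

At s = jω = j29:
quadratic: (j29)² + 13.6·j29 + 400 = -441 + j394.4 → |·| ≈ 591.64, ∠ ≈ 138.19°
|L| = 8000 / 591.64 ≈ 13.522
Gain = 20 log₁₀(13.522) ≈ 22.62 dB
∠L = 0.00° − 138.19° = -138.19°

22.6 dB, -138.2°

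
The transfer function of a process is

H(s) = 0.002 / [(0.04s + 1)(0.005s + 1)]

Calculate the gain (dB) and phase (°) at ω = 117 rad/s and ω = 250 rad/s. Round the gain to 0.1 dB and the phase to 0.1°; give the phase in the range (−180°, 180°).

ω = 117: -68.9 dB, -108.3°; ω = 250: -78.1 dB, -135.6°

At ω = 117 rad/s:
pole (1 + j117·0.04) = 1 + j4.68 → |·| ≈ 4.7856, ∠ ≈ 77.94°
pole (1 + j117·0.005) = 1 + j0.585 → |·| ≈ 1.1585, ∠ ≈ 30.33°
|H| = 0.002 · 1 / (4.7856 · 1.1585) ≈ 0.00036074
Gain = 20 log₁₀(0.00036074) ≈ -68.86 dB
∠H = (0°) − (77.94° + 30.33°) = -108.27°

At ω = 250 rad/s:
pole (1 + j250·0.04) = 1 + j10 → |·| ≈ 10.05, ∠ ≈ 84.29°
pole (1 + j250·0.005) = 1 + j1.25 → |·| ≈ 1.6008, ∠ ≈ 51.34°
|H| = 0.002 · 1 / (10.05 · 1.6008) ≈ 0.00012432
Gain = 20 log₁₀(0.00012432) ≈ -78.11 dB
∠H = (0°) − (84.29° + 51.34°) = -135.63°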